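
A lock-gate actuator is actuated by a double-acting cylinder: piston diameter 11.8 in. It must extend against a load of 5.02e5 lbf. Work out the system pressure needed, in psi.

P ≈ 4590 psi

Cap-side area A_cap = π/4 × (11.8 in)² = 109.4 in^2
P = F / A = 5.02e5 lbf / A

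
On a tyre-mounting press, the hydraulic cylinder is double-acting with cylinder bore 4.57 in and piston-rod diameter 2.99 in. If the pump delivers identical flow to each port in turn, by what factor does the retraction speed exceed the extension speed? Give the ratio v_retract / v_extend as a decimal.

Cap-side area A_cap = π/4 × (4.57 in)² = 16.40 in^2
Rod-side annular area A_ann = π/4 × (4.57² − 2.99²) = 9.381 in^2
For equal Q, v ∝ 1/A, so v_ret/v_ext = A_cap/A_ann.

v_ret/v_ext ≈ 1.75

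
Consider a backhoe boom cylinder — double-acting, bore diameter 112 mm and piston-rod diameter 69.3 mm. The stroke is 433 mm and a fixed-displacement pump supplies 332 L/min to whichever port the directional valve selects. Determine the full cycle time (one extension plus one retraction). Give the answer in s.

Cap-side area A_cap = π/4 × (112 mm)² = 9852 mm^2
Rod-side annular area A_ann = π/4 × (112² − 69.3²) = 6080 mm^2
t_ext = A_cap·L/Q = 0.7710 s
t_ret = A_ann·L/Q = 0.4758 s
t_cycle = t_ext + t_ret

t ≈ 1.25 s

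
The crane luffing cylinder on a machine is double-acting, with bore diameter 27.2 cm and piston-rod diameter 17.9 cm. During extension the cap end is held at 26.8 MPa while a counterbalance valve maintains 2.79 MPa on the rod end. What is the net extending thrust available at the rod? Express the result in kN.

F ≈ 1470 kN

Cap-side area A_cap = π/4 × (27.2 cm)² = 581.1 cm^2
Rod-side annular area A_ann = π/4 × (27.2² − 17.9²) = 329.4 cm^2
Net thrust = P_cap·A_cap − P_rod·A_ann = 1557 kN − 91.91 kN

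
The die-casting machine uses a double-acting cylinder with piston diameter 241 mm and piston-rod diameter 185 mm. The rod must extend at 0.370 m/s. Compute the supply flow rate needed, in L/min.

Q ≈ 1010 L/min

Cap-side area A_cap = π/4 × (241 mm)² = 45620 mm^2
Q = A × v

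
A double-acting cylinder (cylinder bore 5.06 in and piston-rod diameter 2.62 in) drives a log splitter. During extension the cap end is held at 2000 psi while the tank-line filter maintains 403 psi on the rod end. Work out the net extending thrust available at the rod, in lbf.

F ≈ 34300 lbf

Cap-side area A_cap = π/4 × (5.06 in)² = 20.11 in^2
Rod-side annular area A_ann = π/4 × (5.06² − 2.62²) = 14.72 in^2
Net thrust = P_cap·A_cap − P_rod·A_ann = 40220 lbf − 5931 lbf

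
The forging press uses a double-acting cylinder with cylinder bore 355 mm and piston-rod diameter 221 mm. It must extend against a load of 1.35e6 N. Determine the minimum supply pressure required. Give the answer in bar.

P ≈ 136 bar

Cap-side area A_cap = π/4 × (355 mm)² = 98980 mm^2
P = F / A = 1.35e6 N / A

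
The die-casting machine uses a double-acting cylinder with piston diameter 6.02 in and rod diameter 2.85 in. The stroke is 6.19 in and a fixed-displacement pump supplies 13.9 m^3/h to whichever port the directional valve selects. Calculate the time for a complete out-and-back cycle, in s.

t ≈ 1.33 s

Cap-side area A_cap = π/4 × (6.02 in)² = 28.46 in^2
Rod-side annular area A_ann = π/4 × (6.02² − 2.85²) = 22.08 in^2
t_ext = A_cap·L/Q = 0.7478 s
t_ret = A_ann·L/Q = 0.5802 s
t_cycle = t_ext + t_ret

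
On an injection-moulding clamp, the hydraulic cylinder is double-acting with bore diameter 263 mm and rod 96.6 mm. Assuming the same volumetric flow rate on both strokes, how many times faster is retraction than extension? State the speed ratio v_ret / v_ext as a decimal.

v_ret/v_ext ≈ 1.16

Cap-side area A_cap = π/4 × (263 mm)² = 54330 mm^2
Rod-side annular area A_ann = π/4 × (263² − 96.6²) = 47000 mm^2
For equal Q, v ∝ 1/A, so v_ret/v_ext = A_cap/A_ann.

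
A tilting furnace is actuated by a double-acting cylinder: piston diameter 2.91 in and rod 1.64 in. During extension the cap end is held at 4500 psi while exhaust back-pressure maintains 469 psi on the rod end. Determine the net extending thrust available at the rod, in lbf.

Cap-side area A_cap = π/4 × (2.91 in)² = 6.651 in^2
Rod-side annular area A_ann = π/4 × (2.91² − 1.64²) = 4.538 in^2
Net thrust = P_cap·A_cap − P_rod·A_ann = 29930 lbf − 2129 lbf

F ≈ 27800 lbf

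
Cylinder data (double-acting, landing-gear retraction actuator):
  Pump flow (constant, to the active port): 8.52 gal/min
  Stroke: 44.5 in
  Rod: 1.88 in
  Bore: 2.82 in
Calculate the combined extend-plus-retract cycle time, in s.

Cap-side area A_cap = π/4 × (2.82 in)² = 6.246 in^2
Rod-side annular area A_ann = π/4 × (2.82² − 1.88²) = 3.470 in^2
t_ext = A_cap·L/Q = 8.473 s
t_ret = A_ann·L/Q = 4.707 s
t_cycle = t_ext + t_ret

t ≈ 13.2 s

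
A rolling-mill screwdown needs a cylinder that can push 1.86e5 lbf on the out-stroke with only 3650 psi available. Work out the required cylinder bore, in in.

Extension force acts on the full piston face: F = P × (π/4)D².
D = √(4F / (πP)) = √(4 × 1.86e5 lbf / (π × 3650 psi))

D ≈ 8.05 in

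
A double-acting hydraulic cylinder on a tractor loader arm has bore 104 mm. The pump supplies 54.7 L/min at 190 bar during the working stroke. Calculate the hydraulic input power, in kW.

W ≈ 17.3 kW

Hydraulic power = P × Q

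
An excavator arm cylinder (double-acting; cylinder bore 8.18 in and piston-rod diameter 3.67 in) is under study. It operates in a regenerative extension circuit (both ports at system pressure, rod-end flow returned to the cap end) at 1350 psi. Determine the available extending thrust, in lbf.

With equal pressure on both faces, forces on the annular region cancel; the net push is pressure × rod cross-section.
Rod cross-section A_rod = π/4 × (3.67 in)² = 10.58 in^2
F = P × A_rod

F ≈ 14300 lbf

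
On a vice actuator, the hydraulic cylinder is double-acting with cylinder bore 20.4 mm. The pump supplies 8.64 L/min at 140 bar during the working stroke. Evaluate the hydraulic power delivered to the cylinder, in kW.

Hydraulic power = P × Q

W ≈ 2.02 kW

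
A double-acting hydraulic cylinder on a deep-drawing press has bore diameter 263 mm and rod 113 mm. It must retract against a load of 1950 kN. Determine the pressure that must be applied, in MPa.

P ≈ 44.0 MPa

Rod-side annular area A_ann = π/4 × (263² − 113²) = 44300 mm^2
Retraction: pressure acts on the annular area.
P = F / A = 1950 kN / A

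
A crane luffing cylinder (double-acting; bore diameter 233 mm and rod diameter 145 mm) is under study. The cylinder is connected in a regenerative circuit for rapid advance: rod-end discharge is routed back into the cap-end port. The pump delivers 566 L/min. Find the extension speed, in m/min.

In regeneration the rod-end outflow joins the pump flow into the cap end, so the net volume the pump must supply per unit advance equals the rod cross-section area.
Rod cross-section A_rod = π/4 × (145 mm)² = 16510 mm^2
v = Q_pump / A_rod

v ≈ 34.3 m/min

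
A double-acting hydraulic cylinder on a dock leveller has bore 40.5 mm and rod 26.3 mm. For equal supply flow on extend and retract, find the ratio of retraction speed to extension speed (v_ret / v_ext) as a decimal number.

Cap-side area A_cap = π/4 × (40.5 mm)² = 1288 mm^2
Rod-side annular area A_ann = π/4 × (40.5² − 26.3²) = 745.0 mm^2
For equal Q, v ∝ 1/A, so v_ret/v_ext = A_cap/A_ann.

v_ret/v_ext ≈ 1.73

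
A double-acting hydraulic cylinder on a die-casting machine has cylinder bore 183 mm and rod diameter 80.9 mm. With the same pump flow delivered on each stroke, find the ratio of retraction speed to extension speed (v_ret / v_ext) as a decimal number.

Cap-side area A_cap = π/4 × (183 mm)² = 26300 mm^2
Rod-side annular area A_ann = π/4 × (183² − 80.9²) = 21160 mm^2
For equal Q, v ∝ 1/A, so v_ret/v_ext = A_cap/A_ann.

v_ret/v_ext ≈ 1.24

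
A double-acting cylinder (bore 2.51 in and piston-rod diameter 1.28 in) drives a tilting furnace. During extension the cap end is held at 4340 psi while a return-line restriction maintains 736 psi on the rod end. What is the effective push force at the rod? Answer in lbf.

F ≈ 18800 lbf

Cap-side area A_cap = π/4 × (2.51 in)² = 4.948 in^2
Rod-side annular area A_ann = π/4 × (2.51² − 1.28²) = 3.661 in^2
Net thrust = P_cap·A_cap − P_rod·A_ann = 21470 lbf − 2695 lbf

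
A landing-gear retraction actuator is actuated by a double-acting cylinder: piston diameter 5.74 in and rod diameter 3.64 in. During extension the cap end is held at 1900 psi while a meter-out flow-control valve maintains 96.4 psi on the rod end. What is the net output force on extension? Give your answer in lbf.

Cap-side area A_cap = π/4 × (5.74 in)² = 25.88 in^2
Rod-side annular area A_ann = π/4 × (5.74² − 3.64²) = 15.47 in^2
Net thrust = P_cap·A_cap − P_rod·A_ann = 49170 lbf − 1491 lbf

F ≈ 47700 lbf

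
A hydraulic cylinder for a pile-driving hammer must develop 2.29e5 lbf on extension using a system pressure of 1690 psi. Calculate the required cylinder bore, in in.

Extension force acts on the full piston face: F = P × (π/4)D².
D = √(4F / (πP)) = √(4 × 2.29e5 lbf / (π × 1690 psi))

D ≈ 13.1 in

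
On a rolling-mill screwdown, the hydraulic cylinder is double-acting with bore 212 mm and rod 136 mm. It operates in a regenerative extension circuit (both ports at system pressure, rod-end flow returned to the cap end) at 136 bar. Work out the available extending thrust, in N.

F ≈ 1.98e5 N

With equal pressure on both faces, forces on the annular region cancel; the net push is pressure × rod cross-section.
Rod cross-section A_rod = π/4 × (136 mm)² = 14530 mm^2
F = P × A_rod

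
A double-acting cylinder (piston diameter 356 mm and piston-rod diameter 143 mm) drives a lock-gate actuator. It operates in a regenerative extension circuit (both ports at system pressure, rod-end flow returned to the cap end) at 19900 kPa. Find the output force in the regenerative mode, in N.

F ≈ 3.20e5 N

With equal pressure on both faces, forces on the annular region cancel; the net push is pressure × rod cross-section.
Rod cross-section A_rod = π/4 × (143 mm)² = 16060 mm^2
F = P × A_rod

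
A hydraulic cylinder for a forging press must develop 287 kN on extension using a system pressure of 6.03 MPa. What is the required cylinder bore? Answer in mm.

D ≈ 246 mm

Extension force acts on the full piston face: F = P × (π/4)D².
D = √(4F / (πP)) = √(4 × 287 kN / (π × 6.03 MPa))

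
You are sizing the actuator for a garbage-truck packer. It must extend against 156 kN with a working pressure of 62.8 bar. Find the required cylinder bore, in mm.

D ≈ 178 mm

Extension force acts on the full piston face: F = P × (π/4)D².
D = √(4F / (πP)) = √(4 × 156 kN / (π × 62.8 bar))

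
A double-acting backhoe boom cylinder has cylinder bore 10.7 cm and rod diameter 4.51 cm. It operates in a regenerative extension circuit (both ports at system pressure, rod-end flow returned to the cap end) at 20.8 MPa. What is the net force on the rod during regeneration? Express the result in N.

F ≈ 33200 N

With equal pressure on both faces, forces on the annular region cancel; the net push is pressure × rod cross-section.
Rod cross-section A_rod = π/4 × (4.51 cm)² = 15.98 cm^2
F = P × A_rod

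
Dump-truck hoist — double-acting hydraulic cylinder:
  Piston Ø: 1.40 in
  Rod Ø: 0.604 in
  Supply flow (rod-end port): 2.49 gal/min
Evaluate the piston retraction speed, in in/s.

v ≈ 7.65 in/s

Rod-side annular area A_ann = π/4 × (1.40² − 0.604²) = 1.253 in^2
Flow into the rod-end port fills the annular volume.
v = Q / A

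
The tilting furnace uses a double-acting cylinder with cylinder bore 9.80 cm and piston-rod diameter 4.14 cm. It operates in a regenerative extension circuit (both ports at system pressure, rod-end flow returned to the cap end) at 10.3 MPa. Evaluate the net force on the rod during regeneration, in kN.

With equal pressure on both faces, forces on the annular region cancel; the net push is pressure × rod cross-section.
Rod cross-section A_rod = π/4 × (4.14 cm)² = 13.46 cm^2
F = P × A_rod

F ≈ 13.9 kN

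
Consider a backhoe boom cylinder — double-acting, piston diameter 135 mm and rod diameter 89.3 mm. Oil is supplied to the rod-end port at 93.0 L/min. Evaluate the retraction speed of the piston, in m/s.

Rod-side annular area A_ann = π/4 × (135² − 89.3²) = 8051 mm^2
Flow into the rod-end port fills the annular volume.
v = Q / A

v ≈ 0.193 m/s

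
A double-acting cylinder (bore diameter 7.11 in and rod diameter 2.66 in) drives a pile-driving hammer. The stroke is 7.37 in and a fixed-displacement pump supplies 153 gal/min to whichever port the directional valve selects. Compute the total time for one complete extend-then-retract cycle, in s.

Cap-side area A_cap = π/4 × (7.11 in)² = 39.70 in^2
Rod-side annular area A_ann = π/4 × (7.11² − 2.66²) = 34.15 in^2
t_ext = A_cap·L/Q = 0.4968 s
t_ret = A_ann·L/Q = 0.4272 s
t_cycle = t_ext + t_ret

t ≈ 0.924 s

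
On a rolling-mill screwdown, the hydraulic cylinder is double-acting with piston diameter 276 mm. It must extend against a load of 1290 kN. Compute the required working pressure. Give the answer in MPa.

P ≈ 21.6 MPa

Cap-side area A_cap = π/4 × (276 mm)² = 59830 mm^2
P = F / A = 1290 kN / A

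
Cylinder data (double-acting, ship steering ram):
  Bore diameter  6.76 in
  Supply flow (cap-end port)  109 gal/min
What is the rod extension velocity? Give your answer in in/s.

Cap-side area A_cap = π/4 × (6.76 in)² = 35.89 in^2
v = Q / A

v ≈ 11.7 in/s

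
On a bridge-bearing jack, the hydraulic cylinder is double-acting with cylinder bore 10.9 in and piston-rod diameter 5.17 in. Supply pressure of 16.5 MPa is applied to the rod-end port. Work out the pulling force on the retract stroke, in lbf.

Rod-side annular area A_ann = π/4 × (10.9² − 5.17²) = 72.32 in^2
On retraction the pressure acts on the annular area (bore minus rod).
F = P × A_ann

F ≈ 1.73e5 lbf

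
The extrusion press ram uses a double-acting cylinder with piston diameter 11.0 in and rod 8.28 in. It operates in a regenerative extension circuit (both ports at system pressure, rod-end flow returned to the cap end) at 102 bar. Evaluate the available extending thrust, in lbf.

F ≈ 79700 lbf

With equal pressure on both faces, forces on the annular region cancel; the net push is pressure × rod cross-section.
Rod cross-section A_rod = π/4 × (8.28 in)² = 53.85 in^2
F = P × A_rod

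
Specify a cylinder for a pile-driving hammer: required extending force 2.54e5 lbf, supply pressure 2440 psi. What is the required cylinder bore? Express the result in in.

Extension force acts on the full piston face: F = P × (π/4)D².
D = √(4F / (πP)) = √(4 × 2.54e5 lbf / (π × 2440 psi))

D ≈ 11.5 in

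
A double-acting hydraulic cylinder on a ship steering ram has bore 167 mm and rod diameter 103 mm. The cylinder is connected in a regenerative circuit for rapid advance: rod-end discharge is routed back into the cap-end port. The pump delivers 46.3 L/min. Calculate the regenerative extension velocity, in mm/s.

In regeneration the rod-end outflow joins the pump flow into the cap end, so the net volume the pump must supply per unit advance equals the rod cross-section area.
Rod cross-section A_rod = π/4 × (103 mm)² = 8332 mm^2
v = Q_pump / A_rod

v ≈ 92.6 mm/s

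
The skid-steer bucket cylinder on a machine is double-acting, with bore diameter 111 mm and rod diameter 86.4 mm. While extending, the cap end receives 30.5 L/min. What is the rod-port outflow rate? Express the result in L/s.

Q_out ≈ 0.200 L/s

Cap-side area A_cap = π/4 × (111 mm)² = 9677 mm^2
Rod-side annular area A_ann = π/4 × (111² − 86.4²) = 3814 mm^2
Piston speed v = Q_in/A_cap; rod-end outflow Q_out = v × A_ann = Q_in × A_ann/A_cap.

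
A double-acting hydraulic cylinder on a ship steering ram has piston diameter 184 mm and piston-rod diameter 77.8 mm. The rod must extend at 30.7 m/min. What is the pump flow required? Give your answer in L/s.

Cap-side area A_cap = π/4 × (184 mm)² = 26590 mm^2
Q = A × v

Q ≈ 13.6 L/s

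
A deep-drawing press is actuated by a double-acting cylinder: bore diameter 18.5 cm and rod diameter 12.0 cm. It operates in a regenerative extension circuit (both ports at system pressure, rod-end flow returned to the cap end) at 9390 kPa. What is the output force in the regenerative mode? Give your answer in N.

F ≈ 1.06e5 N

With equal pressure on both faces, forces on the annular region cancel; the net push is pressure × rod cross-section.
Rod cross-section A_rod = π/4 × (12.0 cm)² = 113.1 cm^2
F = P × A_rod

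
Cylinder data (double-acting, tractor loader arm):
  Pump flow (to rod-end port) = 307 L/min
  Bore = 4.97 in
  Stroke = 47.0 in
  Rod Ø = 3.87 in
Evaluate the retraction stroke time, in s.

Rod-side annular area A_ann = π/4 × (4.97² − 3.87²) = 7.637 in^2
Swept volume V = A × L; t = V / Q = A·L / Q

t ≈ 1.15 s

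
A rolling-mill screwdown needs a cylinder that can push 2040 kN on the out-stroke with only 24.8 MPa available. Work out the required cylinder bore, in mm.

D ≈ 324 mm

Extension force acts on the full piston face: F = P × (π/4)D².
D = √(4F / (πP)) = √(4 × 2040 kN / (π × 24.8 MPa))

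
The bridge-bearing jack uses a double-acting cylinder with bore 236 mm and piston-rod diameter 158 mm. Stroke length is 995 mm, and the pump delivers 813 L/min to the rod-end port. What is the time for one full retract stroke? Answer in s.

t ≈ 1.77 s

Rod-side annular area A_ann = π/4 × (236² − 158²) = 24140 mm^2
Swept volume V = A × L; t = V / Q = A·L / Q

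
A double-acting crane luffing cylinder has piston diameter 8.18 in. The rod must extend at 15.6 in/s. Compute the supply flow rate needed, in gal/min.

Q ≈ 213 gal/min

Cap-side area A_cap = π/4 × (8.18 in)² = 52.55 in^2
Q = A × v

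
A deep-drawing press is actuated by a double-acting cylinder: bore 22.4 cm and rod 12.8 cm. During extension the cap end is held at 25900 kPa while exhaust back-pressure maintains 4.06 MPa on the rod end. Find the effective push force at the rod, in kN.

Cap-side area A_cap = π/4 × (22.4 cm)² = 394.1 cm^2
Rod-side annular area A_ann = π/4 × (22.4² − 12.8²) = 265.4 cm^2
Net thrust = P_cap·A_cap − P_rod·A_ann = 1021 kN − 107.8 kN

F ≈ 913 kN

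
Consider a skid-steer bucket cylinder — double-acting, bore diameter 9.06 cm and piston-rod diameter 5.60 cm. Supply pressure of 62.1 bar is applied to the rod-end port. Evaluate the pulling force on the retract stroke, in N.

Rod-side annular area A_ann = π/4 × (9.06² − 5.60²) = 39.84 cm^2
On retraction the pressure acts on the annular area (bore minus rod).
F = P × A_ann

F ≈ 24700 N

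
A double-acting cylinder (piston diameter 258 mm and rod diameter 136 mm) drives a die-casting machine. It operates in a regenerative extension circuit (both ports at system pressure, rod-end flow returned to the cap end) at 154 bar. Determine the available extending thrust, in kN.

With equal pressure on both faces, forces on the annular region cancel; the net push is pressure × rod cross-section.
Rod cross-section A_rod = π/4 × (136 mm)² = 14530 mm^2
F = P × A_rod

F ≈ 224 kN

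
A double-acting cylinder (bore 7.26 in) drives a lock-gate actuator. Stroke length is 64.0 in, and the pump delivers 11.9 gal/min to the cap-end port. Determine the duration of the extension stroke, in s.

t ≈ 57.8 s

Cap-side area A_cap = π/4 × (7.26 in)² = 41.40 in^2
Swept volume V = A × L; t = V / Q = A·L / Q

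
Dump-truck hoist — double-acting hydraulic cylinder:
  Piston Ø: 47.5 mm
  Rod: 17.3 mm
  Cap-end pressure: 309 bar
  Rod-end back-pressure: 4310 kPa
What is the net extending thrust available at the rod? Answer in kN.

F ≈ 48.1 kN

Cap-side area A_cap = π/4 × (47.5 mm)² = 1772 mm^2
Rod-side annular area A_ann = π/4 × (47.5² − 17.3²) = 1537 mm^2
Net thrust = P_cap·A_cap − P_rod·A_ann = 54.76 kN − 6.624 kN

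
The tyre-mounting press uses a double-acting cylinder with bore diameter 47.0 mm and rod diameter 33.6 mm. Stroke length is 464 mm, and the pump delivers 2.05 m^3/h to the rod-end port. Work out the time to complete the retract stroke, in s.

t ≈ 0.691 s

Rod-side annular area A_ann = π/4 × (47.0² − 33.6²) = 848.3 mm^2
Swept volume V = A × L; t = V / Q = A·L / Q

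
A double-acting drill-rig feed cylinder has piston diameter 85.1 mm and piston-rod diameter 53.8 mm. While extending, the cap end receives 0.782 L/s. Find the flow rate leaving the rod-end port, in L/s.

Q_out ≈ 0.469 L/s

Cap-side area A_cap = π/4 × (85.1 mm)² = 5688 mm^2
Rod-side annular area A_ann = π/4 × (85.1² − 53.8²) = 3415 mm^2
Piston speed v = Q_in/A_cap; rod-end outflow Q_out = v × A_ann = Q_in × A_ann/A_cap.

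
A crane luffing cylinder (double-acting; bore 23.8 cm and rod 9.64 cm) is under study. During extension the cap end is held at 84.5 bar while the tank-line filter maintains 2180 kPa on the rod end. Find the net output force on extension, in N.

Cap-side area A_cap = π/4 × (23.8 cm)² = 444.9 cm^2
Rod-side annular area A_ann = π/4 × (23.8² − 9.64²) = 371.9 cm^2
Net thrust = P_cap·A_cap − P_rod·A_ann = 3.759e5 N − 81070 N

F ≈ 2.95e5 N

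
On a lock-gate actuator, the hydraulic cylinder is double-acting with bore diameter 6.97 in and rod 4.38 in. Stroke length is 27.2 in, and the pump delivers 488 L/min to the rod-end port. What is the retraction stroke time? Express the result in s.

t ≈ 1.27 s

Rod-side annular area A_ann = π/4 × (6.97² − 4.38²) = 23.09 in^2
Swept volume V = A × L; t = V / Q = A·L / Q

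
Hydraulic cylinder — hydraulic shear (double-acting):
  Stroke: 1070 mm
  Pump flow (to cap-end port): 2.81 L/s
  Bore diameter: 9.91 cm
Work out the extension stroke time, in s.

Cap-side area A_cap = π/4 × (9.91 cm)² = 77.13 cm^2
Swept volume V = A × L; t = V / Q = A·L / Q

t ≈ 2.94 s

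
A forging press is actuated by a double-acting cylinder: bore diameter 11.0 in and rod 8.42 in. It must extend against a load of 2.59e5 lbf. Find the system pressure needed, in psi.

P ≈ 2730 psi

Cap-side area A_cap = π/4 × (11.0 in)² = 95.03 in^2
P = F / A = 2.59e5 lbf / A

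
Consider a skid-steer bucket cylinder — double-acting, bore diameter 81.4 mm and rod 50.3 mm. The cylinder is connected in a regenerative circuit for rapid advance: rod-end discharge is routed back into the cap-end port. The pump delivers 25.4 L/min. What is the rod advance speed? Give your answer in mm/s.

v ≈ 213 mm/s

In regeneration the rod-end outflow joins the pump flow into the cap end, so the net volume the pump must supply per unit advance equals the rod cross-section area.
Rod cross-section A_rod = π/4 × (50.3 mm)² = 1987 mm^2
v = Q_pump / A_rod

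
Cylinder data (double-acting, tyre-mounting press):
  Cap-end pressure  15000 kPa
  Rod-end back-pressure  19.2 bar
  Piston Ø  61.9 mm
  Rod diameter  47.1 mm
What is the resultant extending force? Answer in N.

F ≈ 42700 N

Cap-side area A_cap = π/4 × (61.9 mm)² = 3009 mm^2
Rod-side annular area A_ann = π/4 × (61.9² − 47.1²) = 1267 mm^2
Net thrust = P_cap·A_cap − P_rod·A_ann = 45140 N − 2433 N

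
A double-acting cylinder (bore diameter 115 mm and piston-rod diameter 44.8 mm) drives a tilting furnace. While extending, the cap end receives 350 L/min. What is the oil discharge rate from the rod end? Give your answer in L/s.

Cap-side area A_cap = π/4 × (115 mm)² = 10390 mm^2
Rod-side annular area A_ann = π/4 × (115² − 44.8²) = 8811 mm^2
Piston speed v = Q_in/A_cap; rod-end outflow Q_out = v × A_ann = Q_in × A_ann/A_cap.

Q_out ≈ 4.95 L/s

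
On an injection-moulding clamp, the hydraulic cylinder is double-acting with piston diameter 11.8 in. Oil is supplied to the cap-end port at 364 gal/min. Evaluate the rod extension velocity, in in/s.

v ≈ 12.8 in/s

Cap-side area A_cap = π/4 × (11.8 in)² = 109.4 in^2
v = Q / A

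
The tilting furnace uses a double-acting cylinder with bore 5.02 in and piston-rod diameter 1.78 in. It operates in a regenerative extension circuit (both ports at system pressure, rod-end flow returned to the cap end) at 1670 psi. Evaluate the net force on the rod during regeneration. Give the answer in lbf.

F ≈ 4160 lbf

With equal pressure on both faces, forces on the annular region cancel; the net push is pressure × rod cross-section.
Rod cross-section A_rod = π/4 × (1.78 in)² = 2.488 in^2
F = P × A_rod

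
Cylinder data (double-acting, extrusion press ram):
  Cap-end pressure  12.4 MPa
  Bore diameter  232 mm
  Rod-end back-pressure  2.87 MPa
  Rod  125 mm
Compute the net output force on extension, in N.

Cap-side area A_cap = π/4 × (232 mm)² = 42270 mm^2
Rod-side annular area A_ann = π/4 × (232² − 125²) = 30000 mm^2
Net thrust = P_cap·A_cap − P_rod·A_ann = 5.242e5 N − 86100 N

F ≈ 4.38e5 N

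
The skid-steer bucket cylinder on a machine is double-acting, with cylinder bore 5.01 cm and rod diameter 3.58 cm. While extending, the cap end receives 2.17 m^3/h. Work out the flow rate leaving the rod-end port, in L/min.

Cap-side area A_cap = π/4 × (5.01 cm)² = 19.71 cm^2
Rod-side annular area A_ann = π/4 × (5.01² − 3.58²) = 9.648 cm^2
Piston speed v = Q_in/A_cap; rod-end outflow Q_out = v × A_ann = Q_in × A_ann/A_cap.

Q_out ≈ 17.7 L/min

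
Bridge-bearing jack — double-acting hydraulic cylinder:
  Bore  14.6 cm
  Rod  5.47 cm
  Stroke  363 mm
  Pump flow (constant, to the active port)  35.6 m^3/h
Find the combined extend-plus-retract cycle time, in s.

Cap-side area A_cap = π/4 × (14.6 cm)² = 167.4 cm^2
Rod-side annular area A_ann = π/4 × (14.6² − 5.47²) = 143.9 cm^2
t_ext = A_cap·L/Q = 0.6145 s
t_ret = A_ann·L/Q = 0.5283 s
t_cycle = t_ext + t_ret

t ≈ 1.14 s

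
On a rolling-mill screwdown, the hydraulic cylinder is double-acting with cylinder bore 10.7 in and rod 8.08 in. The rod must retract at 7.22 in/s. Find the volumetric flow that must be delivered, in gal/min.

Q ≈ 72.5 gal/min

Rod-side annular area A_ann = π/4 × (10.7² − 8.08²) = 38.64 in^2
Q = A × v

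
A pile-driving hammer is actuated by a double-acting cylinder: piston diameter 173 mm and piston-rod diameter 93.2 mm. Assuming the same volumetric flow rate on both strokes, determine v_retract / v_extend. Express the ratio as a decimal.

v_ret/v_ext ≈ 1.41

Cap-side area A_cap = π/4 × (173 mm)² = 23510 mm^2
Rod-side annular area A_ann = π/4 × (173² − 93.2²) = 16680 mm^2
For equal Q, v ∝ 1/A, so v_ret/v_ext = A_cap/A_ann.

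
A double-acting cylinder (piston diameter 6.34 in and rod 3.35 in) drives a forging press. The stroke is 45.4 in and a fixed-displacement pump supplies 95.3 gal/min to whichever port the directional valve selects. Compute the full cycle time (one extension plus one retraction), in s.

t ≈ 6.72 s

Cap-side area A_cap = π/4 × (6.34 in)² = 31.57 in^2
Rod-side annular area A_ann = π/4 × (6.34² − 3.35²) = 22.76 in^2
t_ext = A_cap·L/Q = 3.906 s
t_ret = A_ann·L/Q = 2.816 s
t_cycle = t_ext + t_ret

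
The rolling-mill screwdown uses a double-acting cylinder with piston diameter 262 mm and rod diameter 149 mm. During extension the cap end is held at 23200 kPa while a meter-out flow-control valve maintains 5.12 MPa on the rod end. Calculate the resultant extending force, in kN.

F ≈ 1060 kN

Cap-side area A_cap = π/4 × (262 mm)² = 53910 mm^2
Rod-side annular area A_ann = π/4 × (262² − 149²) = 36480 mm^2
Net thrust = P_cap·A_cap − P_rod·A_ann = 1251 kN − 186.8 kN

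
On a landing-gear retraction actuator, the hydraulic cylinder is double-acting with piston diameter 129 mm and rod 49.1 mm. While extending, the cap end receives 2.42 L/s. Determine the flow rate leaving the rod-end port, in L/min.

Q_out ≈ 124 L/min

Cap-side area A_cap = π/4 × (129 mm)² = 13070 mm^2
Rod-side annular area A_ann = π/4 × (129² − 49.1²) = 11180 mm^2
Piston speed v = Q_in/A_cap; rod-end outflow Q_out = v × A_ann = Q_in × A_ann/A_cap.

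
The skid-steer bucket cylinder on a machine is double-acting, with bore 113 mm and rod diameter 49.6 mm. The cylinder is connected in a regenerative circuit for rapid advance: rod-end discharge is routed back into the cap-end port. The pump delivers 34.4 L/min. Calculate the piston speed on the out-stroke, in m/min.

v ≈ 17.8 m/min

In regeneration the rod-end outflow joins the pump flow into the cap end, so the net volume the pump must supply per unit advance equals the rod cross-section area.
Rod cross-section A_rod = π/4 × (49.6 mm)² = 1932 mm^2
v = Q_pump / A_rod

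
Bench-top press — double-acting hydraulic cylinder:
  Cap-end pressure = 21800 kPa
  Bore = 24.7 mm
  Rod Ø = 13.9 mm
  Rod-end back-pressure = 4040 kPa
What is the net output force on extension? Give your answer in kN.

F ≈ 9.12 kN

Cap-side area A_cap = π/4 × (24.7 mm)² = 479.2 mm^2
Rod-side annular area A_ann = π/4 × (24.7² − 13.9²) = 327.4 mm^2
Net thrust = P_cap·A_cap − P_rod·A_ann = 10.45 kN − 1.323 kN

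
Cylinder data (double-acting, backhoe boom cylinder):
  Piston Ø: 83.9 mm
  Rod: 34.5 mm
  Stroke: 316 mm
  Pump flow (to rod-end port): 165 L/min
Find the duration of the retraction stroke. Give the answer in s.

Rod-side annular area A_ann = π/4 × (83.9² − 34.5²) = 4594 mm^2
Swept volume V = A × L; t = V / Q = A·L / Q

t ≈ 0.528 s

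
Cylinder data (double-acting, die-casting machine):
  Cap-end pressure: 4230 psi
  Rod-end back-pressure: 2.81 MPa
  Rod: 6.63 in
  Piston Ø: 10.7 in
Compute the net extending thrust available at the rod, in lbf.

F ≈ 3.58e5 lbf

Cap-side area A_cap = π/4 × (10.7 in)² = 89.92 in^2
Rod-side annular area A_ann = π/4 × (10.7² − 6.63²) = 55.40 in^2
Net thrust = P_cap·A_cap − P_rod·A_ann = 3.804e5 lbf − 22580 lbf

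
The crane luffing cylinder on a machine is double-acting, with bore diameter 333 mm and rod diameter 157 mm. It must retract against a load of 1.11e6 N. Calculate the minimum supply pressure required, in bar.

Rod-side annular area A_ann = π/4 × (333² − 157²) = 67730 mm^2
Retraction: pressure acts on the annular area.
P = F / A = 1.11e6 N / A

P ≈ 164 bar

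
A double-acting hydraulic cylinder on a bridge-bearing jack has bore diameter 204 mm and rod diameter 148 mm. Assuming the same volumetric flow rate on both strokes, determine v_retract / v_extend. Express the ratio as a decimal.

v_ret/v_ext ≈ 2.11

Cap-side area A_cap = π/4 × (204 mm)² = 32690 mm^2
Rod-side annular area A_ann = π/4 × (204² − 148²) = 15480 mm^2
For equal Q, v ∝ 1/A, so v_ret/v_ext = A_cap/A_ann.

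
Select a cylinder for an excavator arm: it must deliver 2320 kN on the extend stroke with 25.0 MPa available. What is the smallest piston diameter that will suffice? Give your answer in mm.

Extension force acts on the full piston face: F = P × (π/4)D².
D = √(4F / (πP)) = √(4 × 2320 kN / (π × 25.0 MPa))

D ≈ 344 mm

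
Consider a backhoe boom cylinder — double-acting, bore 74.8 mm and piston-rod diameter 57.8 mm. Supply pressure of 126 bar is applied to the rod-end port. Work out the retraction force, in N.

F ≈ 22300 N

Rod-side annular area A_ann = π/4 × (74.8² − 57.8²) = 1770 mm^2
On retraction the pressure acts on the annular area (bore minus rod).
F = P × A_ann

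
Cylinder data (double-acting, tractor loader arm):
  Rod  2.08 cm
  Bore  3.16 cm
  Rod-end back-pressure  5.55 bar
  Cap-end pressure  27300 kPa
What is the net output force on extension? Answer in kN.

Cap-side area A_cap = π/4 × (3.16 cm)² = 7.843 cm^2
Rod-side annular area A_ann = π/4 × (3.16² − 2.08²) = 4.445 cm^2
Net thrust = P_cap·A_cap − P_rod·A_ann = 21.41 kN − 0.2467 kN

F ≈ 21.2 kN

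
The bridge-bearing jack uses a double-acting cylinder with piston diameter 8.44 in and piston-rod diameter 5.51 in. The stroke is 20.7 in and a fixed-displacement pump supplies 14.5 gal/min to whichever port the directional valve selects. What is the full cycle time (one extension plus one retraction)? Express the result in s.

Cap-side area A_cap = π/4 × (8.44 in)² = 55.95 in^2
Rod-side annular area A_ann = π/4 × (8.44² − 5.51²) = 32.10 in^2
t_ext = A_cap·L/Q = 20.75 s
t_ret = A_ann·L/Q = 11.90 s
t_cycle = t_ext + t_ret

t ≈ 32.6 s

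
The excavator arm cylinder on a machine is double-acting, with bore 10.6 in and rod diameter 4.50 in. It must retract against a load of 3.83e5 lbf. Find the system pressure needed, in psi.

P ≈ 5290 psi

Rod-side annular area A_ann = π/4 × (10.6² − 4.50²) = 72.34 in^2
Retraction: pressure acts on the annular area.
P = F / A = 3.83e5 lbf / A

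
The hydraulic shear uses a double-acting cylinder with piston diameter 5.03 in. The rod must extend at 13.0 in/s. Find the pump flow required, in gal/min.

Cap-side area A_cap = π/4 × (5.03 in)² = 19.87 in^2
Q = A × v

Q ≈ 67.1 gal/min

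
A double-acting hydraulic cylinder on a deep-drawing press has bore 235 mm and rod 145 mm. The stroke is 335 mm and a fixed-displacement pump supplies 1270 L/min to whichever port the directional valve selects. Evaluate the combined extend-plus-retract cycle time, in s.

t ≈ 1.11 s

Cap-side area A_cap = π/4 × (235 mm)² = 43370 mm^2
Rod-side annular area A_ann = π/4 × (235² − 145²) = 26860 mm^2
t_ext = A_cap·L/Q = 0.6865 s
t_ret = A_ann·L/Q = 0.4251 s
t_cycle = t_ext + t_ret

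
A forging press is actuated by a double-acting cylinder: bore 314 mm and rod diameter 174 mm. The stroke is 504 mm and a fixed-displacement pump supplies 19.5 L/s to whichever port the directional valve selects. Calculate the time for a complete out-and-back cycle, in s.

Cap-side area A_cap = π/4 × (314 mm)² = 77440 mm^2
Rod-side annular area A_ann = π/4 × (314² − 174²) = 53660 mm^2
t_ext = A_cap·L/Q = 2.001 s
t_ret = A_ann·L/Q = 1.387 s
t_cycle = t_ext + t_ret

t ≈ 3.39 s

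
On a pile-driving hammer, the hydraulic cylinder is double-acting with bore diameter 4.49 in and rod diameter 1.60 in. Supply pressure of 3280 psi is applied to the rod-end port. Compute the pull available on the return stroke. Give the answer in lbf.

F ≈ 45300 lbf

Rod-side annular area A_ann = π/4 × (4.49² − 1.60²) = 13.82 in^2
On retraction the pressure acts on the annular area (bore minus rod).
F = P × A_ann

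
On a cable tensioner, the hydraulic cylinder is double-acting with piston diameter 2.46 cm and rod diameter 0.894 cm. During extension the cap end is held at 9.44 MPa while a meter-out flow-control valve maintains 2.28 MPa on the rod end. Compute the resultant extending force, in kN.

F ≈ 3.55 kN

Cap-side area A_cap = π/4 × (2.46 cm)² = 4.753 cm^2
Rod-side annular area A_ann = π/4 × (2.46² − 0.894²) = 4.125 cm^2
Net thrust = P_cap·A_cap − P_rod·A_ann = 4.487 kN − 0.9405 kN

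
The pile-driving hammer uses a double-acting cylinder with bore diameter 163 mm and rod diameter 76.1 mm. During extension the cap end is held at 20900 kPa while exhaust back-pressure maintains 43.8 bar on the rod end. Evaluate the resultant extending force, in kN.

F ≈ 365 kN

Cap-side area A_cap = π/4 × (163 mm)² = 20870 mm^2
Rod-side annular area A_ann = π/4 × (163² − 76.1²) = 16320 mm^2
Net thrust = P_cap·A_cap − P_rod·A_ann = 436.1 kN − 71.48 kN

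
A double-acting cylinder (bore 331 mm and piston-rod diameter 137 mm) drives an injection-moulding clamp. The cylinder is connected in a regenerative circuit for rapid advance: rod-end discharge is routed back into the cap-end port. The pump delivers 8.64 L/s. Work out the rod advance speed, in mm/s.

v ≈ 586 mm/s

In regeneration the rod-end outflow joins the pump flow into the cap end, so the net volume the pump must supply per unit advance equals the rod cross-section area.
Rod cross-section A_rod = π/4 × (137 mm)² = 14740 mm^2
v = Q_pump / A_rod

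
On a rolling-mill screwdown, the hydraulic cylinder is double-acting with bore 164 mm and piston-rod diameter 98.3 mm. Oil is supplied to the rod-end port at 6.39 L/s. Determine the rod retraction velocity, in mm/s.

Rod-side annular area A_ann = π/4 × (164² − 98.3²) = 13530 mm^2
Flow into the rod-end port fills the annular volume.
v = Q / A

v ≈ 472 mm/s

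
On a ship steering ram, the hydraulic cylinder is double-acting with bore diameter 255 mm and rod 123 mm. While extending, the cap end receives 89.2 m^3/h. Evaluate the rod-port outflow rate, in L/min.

Q_out ≈ 1140 L/min

Cap-side area A_cap = π/4 × (255 mm)² = 51070 mm^2
Rod-side annular area A_ann = π/4 × (255² − 123²) = 39190 mm^2
Piston speed v = Q_in/A_cap; rod-end outflow Q_out = v × A_ann = Q_in × A_ann/A_cap.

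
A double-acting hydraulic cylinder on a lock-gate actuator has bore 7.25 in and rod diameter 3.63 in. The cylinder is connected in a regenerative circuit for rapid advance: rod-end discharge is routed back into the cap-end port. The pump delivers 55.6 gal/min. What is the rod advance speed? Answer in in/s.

In regeneration the rod-end outflow joins the pump flow into the cap end, so the net volume the pump must supply per unit advance equals the rod cross-section area.
Rod cross-section A_rod = π/4 × (3.63 in)² = 10.35 in^2
v = Q_pump / A_rod

v ≈ 20.7 in/s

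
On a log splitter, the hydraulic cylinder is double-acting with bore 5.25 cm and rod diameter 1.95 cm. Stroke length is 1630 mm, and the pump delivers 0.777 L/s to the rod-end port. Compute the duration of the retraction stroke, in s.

t ≈ 3.91 s

Rod-side annular area A_ann = π/4 × (5.25² − 1.95²) = 18.66 cm^2
Swept volume V = A × L; t = V / Q = A·L / Q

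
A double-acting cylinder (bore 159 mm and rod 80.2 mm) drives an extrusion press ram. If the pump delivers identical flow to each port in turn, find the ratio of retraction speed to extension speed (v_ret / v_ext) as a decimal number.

v_ret/v_ext ≈ 1.34

Cap-side area A_cap = π/4 × (159 mm)² = 19860 mm^2
Rod-side annular area A_ann = π/4 × (159² − 80.2²) = 14800 mm^2
For equal Q, v ∝ 1/A, so v_ret/v_ext = A_cap/A_ann.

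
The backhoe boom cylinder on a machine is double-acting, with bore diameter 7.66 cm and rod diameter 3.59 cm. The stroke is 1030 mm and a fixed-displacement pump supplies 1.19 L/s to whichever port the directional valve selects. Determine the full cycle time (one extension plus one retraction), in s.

Cap-side area A_cap = π/4 × (7.66 cm)² = 46.08 cm^2
Rod-side annular area A_ann = π/4 × (7.66² − 3.59²) = 35.96 cm^2
t_ext = A_cap·L/Q = 3.989 s
t_ret = A_ann·L/Q = 3.113 s
t_cycle = t_ext + t_ret

t ≈ 7.10 s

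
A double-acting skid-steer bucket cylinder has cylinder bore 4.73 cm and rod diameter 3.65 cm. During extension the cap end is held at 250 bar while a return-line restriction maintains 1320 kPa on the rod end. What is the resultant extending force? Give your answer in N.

Cap-side area A_cap = π/4 × (4.73 cm)² = 17.57 cm^2
Rod-side annular area A_ann = π/4 × (4.73² − 3.65²) = 7.108 cm^2
Net thrust = P_cap·A_cap − P_rod·A_ann = 43930 N − 938.3 N

F ≈ 43000 N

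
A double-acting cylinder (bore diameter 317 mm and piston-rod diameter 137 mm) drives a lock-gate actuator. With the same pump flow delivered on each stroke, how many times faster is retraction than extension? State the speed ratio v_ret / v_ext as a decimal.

v_ret/v_ext ≈ 1.23

Cap-side area A_cap = π/4 × (317 mm)² = 78920 mm^2
Rod-side annular area A_ann = π/4 × (317² − 137²) = 64180 mm^2
For equal Q, v ∝ 1/A, so v_ret/v_ext = A_cap/A_ann.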